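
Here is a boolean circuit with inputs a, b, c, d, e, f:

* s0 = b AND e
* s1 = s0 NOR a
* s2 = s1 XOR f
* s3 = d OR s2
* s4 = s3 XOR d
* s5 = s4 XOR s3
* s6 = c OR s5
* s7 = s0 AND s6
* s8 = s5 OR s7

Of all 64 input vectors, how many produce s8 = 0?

28

s8 = s5 OR s7 must be 0, so both s5 = 0 and s7 = 0.
s5 = s4 XOR s3 must be 0, so s4 and s3 are equal.
s7 = s0 AND s6 must be 0, so at least one of s0, s6 is 0.
Enumerating the 64 input combinations, 28 give s8 = 0 and 36 give s8 = 1.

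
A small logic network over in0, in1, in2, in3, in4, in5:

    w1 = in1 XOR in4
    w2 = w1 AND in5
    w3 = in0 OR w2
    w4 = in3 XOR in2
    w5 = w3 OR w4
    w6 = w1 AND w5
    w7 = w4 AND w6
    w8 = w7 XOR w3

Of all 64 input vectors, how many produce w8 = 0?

32

w8 = w7 XOR w3 must be 0, so w7 and w3 are equal.
Enumerating the 64 input combinations, 32 give w8 = 0 and 32 give w8 = 1.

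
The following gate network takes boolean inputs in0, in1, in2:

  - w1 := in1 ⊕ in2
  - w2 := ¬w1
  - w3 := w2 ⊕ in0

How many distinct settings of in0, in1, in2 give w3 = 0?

4

w3 = w2 ⊕ in0 must be 0, so w2 and in0 are equal.
Enumerating the 8 input combinations, 4 give w3 = 0 and 4 give w3 = 1.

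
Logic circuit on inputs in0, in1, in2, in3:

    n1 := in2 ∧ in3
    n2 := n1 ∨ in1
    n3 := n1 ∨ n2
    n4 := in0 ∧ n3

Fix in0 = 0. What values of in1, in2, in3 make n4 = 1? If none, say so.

With in0 = 0 fixed, none of the 8 settings of in1, in2, in3 give n4 = 1.
For example, with in1=0, in2=1, in3=0:
n1 = in2 ∧ in3 = 1 ∧ 0 = 0
n2 = n1 ∨ in1 = 0 ∨ 0 = 0
n3 = n1 ∨ n2 = 0 ∨ 0 = 0
n4 = in0 ∧ n3 = 0 ∧ 0 = 0
giving n4 = 0 ≠ 1.

no solution exists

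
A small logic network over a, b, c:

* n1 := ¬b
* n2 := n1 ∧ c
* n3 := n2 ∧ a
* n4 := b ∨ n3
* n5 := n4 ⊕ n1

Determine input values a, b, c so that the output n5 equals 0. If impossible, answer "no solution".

a=1 b=0 c=1

n5 = n4 ⊕ n1 must be 0, so n4 and n1 are equal.
Check with a=1 b=0 c=1:
n1 = ¬b = ¬0 = 1
n2 = n1 ∧ c = 1 ∧ 1 = 1
n3 = n2 ∧ a = 1 ∧ 1 = 1
n4 = b ∨ n3 = 0 ∨ 1 = 1
n5 = n4 ⊕ n1 = 1 ⊕ 1 = 0
So n5 = 0 as required.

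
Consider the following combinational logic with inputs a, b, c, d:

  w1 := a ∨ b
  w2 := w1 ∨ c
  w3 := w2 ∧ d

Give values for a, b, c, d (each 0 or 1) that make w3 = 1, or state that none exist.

w3 = w2 ∧ d must be 1, so both w2 = 1 and d = 1.
w2 = w1 ∨ c must be 1, so at least one of w1, c is 1.
Check with a=1 b=1 c=0 d=1:
w1 = a ∨ b = 1 ∨ 1 = 1
w2 = w1 ∨ c = 1 ∨ 0 = 1
w3 = w2 ∧ d = 1 ∧ 1 = 1
So w3 = 1 as required.

a=1 b=1 c=0 d=1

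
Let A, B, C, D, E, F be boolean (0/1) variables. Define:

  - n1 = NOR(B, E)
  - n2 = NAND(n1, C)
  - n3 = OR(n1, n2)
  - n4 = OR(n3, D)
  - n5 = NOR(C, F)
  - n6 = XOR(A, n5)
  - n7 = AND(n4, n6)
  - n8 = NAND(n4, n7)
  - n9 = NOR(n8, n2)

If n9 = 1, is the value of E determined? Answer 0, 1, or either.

n9 = NOR(n8, n2) must be 1, so both n8 = 0 and n2 = 0.
n8 = NAND(n4, n7) must be 0, so both n4 = 1 and n7 = 1.
Every assignment with n9 = 1 has E = 0; there are 4 such assignment(s).
  A=1, B=0, C=1, D=0, E=0, F=0
  A=1, B=0, C=1, D=0, E=0, F=1
  A=1, B=0, C=1, D=1, E=0, F=0
  A=1, B=0, C=1, D=1, E=0, F=1

0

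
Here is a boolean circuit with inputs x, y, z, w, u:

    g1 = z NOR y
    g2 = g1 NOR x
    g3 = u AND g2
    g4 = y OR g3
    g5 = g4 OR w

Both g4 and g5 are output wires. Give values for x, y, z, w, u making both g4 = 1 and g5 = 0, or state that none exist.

no solution exists

Across all 32 input combinations, none give both g4 = 1 and g5 = 0.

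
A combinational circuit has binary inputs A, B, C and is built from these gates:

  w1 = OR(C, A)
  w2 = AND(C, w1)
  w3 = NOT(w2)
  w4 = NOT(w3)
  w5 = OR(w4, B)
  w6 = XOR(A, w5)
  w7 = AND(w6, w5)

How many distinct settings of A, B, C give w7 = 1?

w7 = AND(w6, w5) must be 1, so both w6 = 1 and w5 = 1.
Satisfying assignments:
  A=0, B=0, C=1
  A=0, B=1, C=0
  A=0, B=1, C=1

3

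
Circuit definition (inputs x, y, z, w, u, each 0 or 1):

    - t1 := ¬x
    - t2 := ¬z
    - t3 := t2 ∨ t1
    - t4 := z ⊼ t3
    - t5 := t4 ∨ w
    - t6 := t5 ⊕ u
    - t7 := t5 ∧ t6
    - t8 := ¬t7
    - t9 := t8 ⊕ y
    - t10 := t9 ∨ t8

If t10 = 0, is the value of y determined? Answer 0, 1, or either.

t10 = t9 ∨ t8 must be 0, so both t9 = 0 and t8 = 0.
t9 = t8 ⊕ y must be 0, so t8 and y are equal.
Every assignment with t10 = 0 has y = 0; there are 7 such assignment(s).

0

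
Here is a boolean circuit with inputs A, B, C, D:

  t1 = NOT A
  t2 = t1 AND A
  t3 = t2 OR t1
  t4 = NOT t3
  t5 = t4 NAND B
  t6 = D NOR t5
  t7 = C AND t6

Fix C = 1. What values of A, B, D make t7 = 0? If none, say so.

t7 = C AND t6 must be 0, so at least one of C, t6 is 0.
Check with C = 1 and A=0, B=1, D=0:
t1 = NOT A = NOT 0 = 1
t2 = t1 AND A = 1 AND 0 = 0
t3 = t2 OR t1 = 0 OR 1 = 1
t4 = NOT t3 = NOT 1 = 0
t5 = t4 NAND B = 0 NAND 1 = 1
t6 = D NOR t5 = 0 NOR 1 = 0
t7 = C AND t6 = 1 AND 0 = 0
So t7 = 0.

A=0 B=1 D=0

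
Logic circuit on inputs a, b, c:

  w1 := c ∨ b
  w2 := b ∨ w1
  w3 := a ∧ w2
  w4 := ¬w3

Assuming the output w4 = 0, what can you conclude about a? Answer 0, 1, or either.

w4 = ¬w3 must be 0, so w3 = 1.
w3 = a ∧ w2 must be 1, so both a = 1 and w2 = 1.
Every assignment with w4 = 0 has a = 1; there are 3 such assignment(s).
  a=1, b=0, c=1
  a=1, b=1, c=0
  a=1, b=1, c=1

1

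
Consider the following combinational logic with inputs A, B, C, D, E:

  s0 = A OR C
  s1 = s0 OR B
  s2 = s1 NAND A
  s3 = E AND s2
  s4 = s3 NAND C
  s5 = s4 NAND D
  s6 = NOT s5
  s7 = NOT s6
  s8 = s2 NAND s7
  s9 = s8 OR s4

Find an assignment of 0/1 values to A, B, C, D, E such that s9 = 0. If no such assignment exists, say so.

A=0 B=0 C=1 D=0 E=1

s9 = s8 OR s4 must be 0, so both s8 = 0 and s4 = 0.
Check with A=0 B=0 C=1 D=0 E=1:
s0 = A OR C = 0 OR 1 = 1
s1 = s0 OR B = 1 OR 0 = 1
s2 = s1 NAND A = 1 NAND 0 = 1
s3 = E AND s2 = 1 AND 1 = 1
s4 = s3 NAND C = 1 NAND 1 = 0
s5 = s4 NAND D = 0 NAND 0 = 1
s6 = NOT s5 = NOT 1 = 0
s7 = NOT s6 = NOT 0 = 1
s8 = s2 NAND s7 = 1 NAND 1 = 0
s9 = s8 OR s4 = 0 OR 0 = 0
So s9 = 0 as required.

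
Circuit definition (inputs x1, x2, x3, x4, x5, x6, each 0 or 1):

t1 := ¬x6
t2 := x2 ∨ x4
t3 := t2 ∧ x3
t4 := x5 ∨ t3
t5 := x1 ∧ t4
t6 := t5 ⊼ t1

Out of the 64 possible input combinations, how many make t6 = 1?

53

t6 = t5 ⊼ t1 must be 1, so at least one of t5, t1 is 0.
Enumerating the 64 input combinations, 53 give t6 = 1 and 11 give t6 = 0.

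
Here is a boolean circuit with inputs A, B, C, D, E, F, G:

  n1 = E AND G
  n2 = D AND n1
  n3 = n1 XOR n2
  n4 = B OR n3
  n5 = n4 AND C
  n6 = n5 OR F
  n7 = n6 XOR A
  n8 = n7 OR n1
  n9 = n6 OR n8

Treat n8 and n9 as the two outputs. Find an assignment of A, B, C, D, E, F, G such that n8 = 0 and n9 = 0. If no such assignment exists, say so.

A=0, B=1, C=0, D=0, E=1, F=0, G=0

Check with A=0, B=1, C=0, D=0, E=1, F=0, G=0:
n1 = E AND G = 1 AND 0 = 0
n2 = D AND n1 = 0 AND 0 = 0
n3 = n1 XOR n2 = 0 XOR 0 = 0
n4 = B OR n3 = 1 OR 0 = 1
n5 = n4 AND C = 1 AND 0 = 0
n6 = n5 OR F = 0 OR 0 = 0
n7 = n6 XOR A = 0 XOR 0 = 0
n8 = n7 OR n1 = 0 OR 0 = 0
n9 = n6 OR n8 = 0 OR 0 = 0
So n8 = 0 and n9 = 0.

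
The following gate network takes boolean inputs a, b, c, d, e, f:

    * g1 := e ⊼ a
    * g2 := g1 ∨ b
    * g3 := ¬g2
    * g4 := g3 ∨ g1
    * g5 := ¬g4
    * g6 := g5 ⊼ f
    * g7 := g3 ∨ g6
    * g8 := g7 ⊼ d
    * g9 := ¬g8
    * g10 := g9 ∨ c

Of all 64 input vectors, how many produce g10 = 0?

17

g10 = g9 ∨ c must be 0, so both g9 = 0 and c = 0.
Enumerating the 64 input combinations, 17 give g10 = 0 and 47 give g10 = 1.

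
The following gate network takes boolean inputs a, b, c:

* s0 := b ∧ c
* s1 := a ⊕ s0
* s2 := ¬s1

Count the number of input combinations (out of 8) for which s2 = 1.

s2 = ¬s1 must be 1, so s1 = 0.
Satisfying assignments:
  a=0, b=0, c=0
  a=0, b=0, c=1
  a=0, b=1, c=0
  a=1, b=1, c=1

4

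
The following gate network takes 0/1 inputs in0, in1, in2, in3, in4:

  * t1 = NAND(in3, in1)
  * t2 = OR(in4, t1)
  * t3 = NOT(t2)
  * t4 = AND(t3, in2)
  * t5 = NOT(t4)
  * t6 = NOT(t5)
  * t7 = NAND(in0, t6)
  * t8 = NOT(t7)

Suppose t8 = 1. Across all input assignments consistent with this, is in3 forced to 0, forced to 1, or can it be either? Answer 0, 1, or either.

1

t8 = NOT(t7) must be 1, so t7 = 0.
Every assignment with t8 = 1 has in3 = 1; there are 1 such assignment(s).
  in0=1, in1=1, in2=1, in3=1, in4=0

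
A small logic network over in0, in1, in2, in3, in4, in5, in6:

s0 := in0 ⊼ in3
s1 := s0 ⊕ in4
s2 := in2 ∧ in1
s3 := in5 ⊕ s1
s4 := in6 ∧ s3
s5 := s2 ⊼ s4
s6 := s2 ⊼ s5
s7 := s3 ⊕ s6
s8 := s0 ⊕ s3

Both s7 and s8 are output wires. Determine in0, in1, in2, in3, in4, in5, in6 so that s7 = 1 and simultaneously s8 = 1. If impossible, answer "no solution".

in0=0 in1=0 in2=0 in3=0 in4=0 in5=1 in6=0

Check with in0=0 in1=0 in2=0 in3=0 in4=0 in5=1 in6=0:
s0 = in0 ⊼ in3 = 0 ⊼ 0 = 1
s1 = s0 ⊕ in4 = 1 ⊕ 0 = 1
s2 = in2 ∧ in1 = 0 ∧ 0 = 0
s3 = in5 ⊕ s1 = 1 ⊕ 1 = 0
s4 = in6 ∧ s3 = 0 ∧ 0 = 0
s5 = s2 ⊼ s4 = 0 ⊼ 0 = 1
s6 = s2 ⊼ s5 = 0 ⊼ 1 = 1
s7 = s3 ⊕ s6 = 0 ⊕ 1 = 1
s8 = s0 ⊕ s3 = 1 ⊕ 0 = 1
So s7 = 1 and s8 = 1.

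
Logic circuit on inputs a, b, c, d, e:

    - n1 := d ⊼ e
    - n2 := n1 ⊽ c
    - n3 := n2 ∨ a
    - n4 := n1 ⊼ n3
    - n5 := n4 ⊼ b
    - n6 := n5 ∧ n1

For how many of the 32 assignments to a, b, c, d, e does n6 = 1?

n6 = n5 ∧ n1 must be 1, so both n5 = 1 and n1 = 1.
n5 = n4 ⊼ b must be 1, so at least one of n4, b is 0.
n1 = d ⊼ e must be 1, so at least one of d, e is 0.
Enumerating the 32 input combinations, 18 give n6 = 1 and 14 give n6 = 0.

18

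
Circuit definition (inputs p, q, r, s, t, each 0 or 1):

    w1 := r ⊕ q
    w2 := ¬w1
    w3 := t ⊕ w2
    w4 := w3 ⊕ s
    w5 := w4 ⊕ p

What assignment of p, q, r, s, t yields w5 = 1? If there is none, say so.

w5 = w4 ⊕ p must be 1, so w4 and p differ.
Check with p=0, q=1, r=0, s=0, t=1:
w1 = r ⊕ q = 0 ⊕ 1 = 1
w2 = ¬w1 = ¬1 = 0
w3 = t ⊕ w2 = 1 ⊕ 0 = 1
w4 = w3 ⊕ s = 1 ⊕ 0 = 1
w5 = w4 ⊕ p = 1 ⊕ 0 = 1
So w5 = 1 as required.

p=0, q=1, r=0, s=0, t=1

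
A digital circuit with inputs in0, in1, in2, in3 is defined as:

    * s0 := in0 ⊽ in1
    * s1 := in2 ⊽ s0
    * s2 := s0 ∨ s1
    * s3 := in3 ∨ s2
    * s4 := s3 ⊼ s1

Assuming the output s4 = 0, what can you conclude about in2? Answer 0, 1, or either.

s4 = s3 ⊼ s1 must be 0, so both s3 = 1 and s1 = 1.
s3 = in3 ∨ s2 must be 1, so at least one of in3, s2 is 1.
Every assignment with s4 = 0 has in2 = 0; there are 6 such assignment(s).

0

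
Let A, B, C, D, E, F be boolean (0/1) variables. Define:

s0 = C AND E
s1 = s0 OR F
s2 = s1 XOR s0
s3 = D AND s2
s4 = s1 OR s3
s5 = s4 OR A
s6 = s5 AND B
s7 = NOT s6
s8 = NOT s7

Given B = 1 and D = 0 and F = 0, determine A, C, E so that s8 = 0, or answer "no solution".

s8 = NOT s7 must be 0, so s7 = 1.
Check with B = 1 and D = 0 and F = 0 and A=0, C=0, E=1:
s0 = C AND E = 0 AND 1 = 0
s1 = s0 OR F = 0 OR 0 = 0
s2 = s1 XOR s0 = 0 XOR 0 = 0
s3 = D AND s2 = 0 AND 0 = 0
s4 = s1 OR s3 = 0 OR 0 = 0
s5 = s4 OR A = 0 OR 0 = 0
s6 = s5 AND B = 0 AND 1 = 0
s7 = NOT s6 = NOT 0 = 1
s8 = NOT s7 = NOT 1 = 0
So s8 = 0.

A=0, C=0, E=1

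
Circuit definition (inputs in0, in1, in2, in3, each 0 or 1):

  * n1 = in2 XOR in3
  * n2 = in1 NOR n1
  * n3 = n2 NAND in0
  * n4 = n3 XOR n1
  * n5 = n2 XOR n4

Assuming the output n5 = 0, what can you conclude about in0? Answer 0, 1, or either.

either

Both values of in0 occur among assignments with n5 = 0:
  in0=0: in0=0, in1=0, in2=0, in3=0
  in0=1: in0=1, in1=0, in2=0, in3=1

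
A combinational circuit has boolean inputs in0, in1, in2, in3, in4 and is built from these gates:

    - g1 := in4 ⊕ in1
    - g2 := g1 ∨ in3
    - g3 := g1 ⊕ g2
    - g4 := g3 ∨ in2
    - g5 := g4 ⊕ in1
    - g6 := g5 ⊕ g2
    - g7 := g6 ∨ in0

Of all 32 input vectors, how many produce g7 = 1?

g7 = g6 ∨ in0 must be 1, so at least one of g6, in0 is 1.
Enumerating the 32 input combinations, 24 give g7 = 1 and 8 give g7 = 0.

24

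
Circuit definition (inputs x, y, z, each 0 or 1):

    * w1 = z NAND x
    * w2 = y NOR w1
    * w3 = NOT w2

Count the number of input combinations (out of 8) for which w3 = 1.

w3 = NOT w2 must be 1, so w2 = 0.
w2 = y NOR w1 must be 0, so at least one of y, w1 is 1.
Enumerating the 8 input combinations, 7 give w3 = 1 and 1 give w3 = 0.

7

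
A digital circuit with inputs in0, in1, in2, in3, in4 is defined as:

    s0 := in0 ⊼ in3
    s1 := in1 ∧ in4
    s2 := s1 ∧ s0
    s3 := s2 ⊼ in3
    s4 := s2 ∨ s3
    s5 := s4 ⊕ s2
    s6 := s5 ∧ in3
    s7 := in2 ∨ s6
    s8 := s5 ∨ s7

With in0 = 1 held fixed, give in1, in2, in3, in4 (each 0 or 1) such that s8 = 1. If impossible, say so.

in1=0 in2=0 in3=0 in4=1

s8 = s5 ∨ s7 must be 1, so at least one of s5, s7 is 1.
Check with in0 = 1 and in1=0, in2=0, in3=0, in4=1:
s0 = in0 ⊼ in3 = 1 ⊼ 0 = 1
s1 = in1 ∧ in4 = 0 ∧ 1 = 0
s2 = s1 ∧ s0 = 0 ∧ 1 = 0
s3 = s2 ⊼ in3 = 0 ⊼ 0 = 1
s4 = s2 ∨ s3 = 0 ∨ 1 = 1
s5 = s4 ⊕ s2 = 1 ⊕ 0 = 1
s6 = s5 ∧ in3 = 1 ∧ 0 = 0
s7 = in2 ∨ s6 = 0 ∨ 0 = 0
s8 = s5 ∨ s7 = 1 ∨ 0 = 1
So s8 = 1.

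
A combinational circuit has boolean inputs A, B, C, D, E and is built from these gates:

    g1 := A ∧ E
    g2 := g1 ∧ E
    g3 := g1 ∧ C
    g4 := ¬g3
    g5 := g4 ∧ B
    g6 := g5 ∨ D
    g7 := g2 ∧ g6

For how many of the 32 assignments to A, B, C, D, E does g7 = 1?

g7 = g2 ∧ g6 must be 1, so both g2 = 1 and g6 = 1.
Satisfying assignments:
  A=1, B=0, C=0, D=1, E=1
  A=1, B=0, C=1, D=1, E=1
  A=1, B=1, C=0, D=0, E=1
  A=1, B=1, C=0, D=1, E=1
  A=1, B=1, C=1, D=1, E=1

5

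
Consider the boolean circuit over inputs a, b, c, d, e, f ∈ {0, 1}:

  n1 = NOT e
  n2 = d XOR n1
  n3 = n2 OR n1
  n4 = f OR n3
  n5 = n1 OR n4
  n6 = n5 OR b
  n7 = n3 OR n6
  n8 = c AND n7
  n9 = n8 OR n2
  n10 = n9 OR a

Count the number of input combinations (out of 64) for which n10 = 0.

n10 = n9 OR a must be 0, so both n9 = 0 and a = 0.
n9 = n8 OR n2 must be 0, so both n8 = 0 and n2 = 0.
n8 = c AND n7 must be 0, so at least one of c, n7 is 0.
Enumerating the 64 input combinations, 9 give n10 = 0 and 55 give n10 = 1.

9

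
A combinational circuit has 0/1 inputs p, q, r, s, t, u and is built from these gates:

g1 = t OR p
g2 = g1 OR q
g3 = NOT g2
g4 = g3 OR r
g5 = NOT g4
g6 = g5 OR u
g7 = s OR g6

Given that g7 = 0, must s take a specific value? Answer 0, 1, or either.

g7 = s OR g6 must be 0, so both s = 0 and g6 = 0.
g6 = g5 OR u must be 0, so both g5 = 0 and u = 0.
g5 = NOT g4 must be 0, so g4 = 1.
Every assignment with g7 = 0 has s = 0; there are 9 such assignment(s).

0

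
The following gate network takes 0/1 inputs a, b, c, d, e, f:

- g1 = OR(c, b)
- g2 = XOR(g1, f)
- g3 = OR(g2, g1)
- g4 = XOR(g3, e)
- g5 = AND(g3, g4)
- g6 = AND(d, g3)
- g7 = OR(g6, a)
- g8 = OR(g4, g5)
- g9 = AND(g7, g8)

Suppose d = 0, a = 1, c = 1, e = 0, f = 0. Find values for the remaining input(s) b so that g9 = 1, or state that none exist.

g9 = AND(g7, g8) must be 1, so both g7 = 1 and g8 = 1.
Check with d = 0, a = 1, c = 1, e = 0, f = 0 and b=0:
g1 = OR(c, b) = OR(1, 0) = 1
g2 = XOR(g1, f) = XOR(1, 0) = 1
g3 = OR(g2, g1) = OR(1, 1) = 1
g4 = XOR(g3, e) = XOR(1, 0) = 1
g5 = AND(g3, g4) = AND(1, 1) = 1
g6 = AND(d, g3) = AND(0, 1) = 0
g7 = OR(g6, a) = OR(0, 1) = 1
g8 = OR(g4, g5) = OR(1, 1) = 1
g9 = AND(g7, g8) = AND(1, 1) = 1
So g9 = 1.

b=0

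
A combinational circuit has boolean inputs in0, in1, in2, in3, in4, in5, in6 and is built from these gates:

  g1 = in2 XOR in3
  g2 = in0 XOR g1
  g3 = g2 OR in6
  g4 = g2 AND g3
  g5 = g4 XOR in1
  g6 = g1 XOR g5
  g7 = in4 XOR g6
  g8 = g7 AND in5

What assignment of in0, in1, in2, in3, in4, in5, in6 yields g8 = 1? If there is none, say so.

in0=0, in1=1, in2=1, in3=0, in4=0, in5=1, in6=0

Check with in0=0, in1=1, in2=1, in3=0, in4=0, in5=1, in6=0:
g1 = in2 XOR in3 = 1 XOR 0 = 1
g2 = in0 XOR g1 = 0 XOR 1 = 1
g3 = g2 OR in6 = 1 OR 0 = 1
g4 = g2 AND g3 = 1 AND 1 = 1
g5 = g4 XOR in1 = 1 XOR 1 = 0
g6 = g1 XOR g5 = 1 XOR 0 = 1
g7 = in4 XOR g6 = 0 XOR 1 = 1
g8 = g7 AND in5 = 1 AND 1 = 1
So g8 = 1 as required.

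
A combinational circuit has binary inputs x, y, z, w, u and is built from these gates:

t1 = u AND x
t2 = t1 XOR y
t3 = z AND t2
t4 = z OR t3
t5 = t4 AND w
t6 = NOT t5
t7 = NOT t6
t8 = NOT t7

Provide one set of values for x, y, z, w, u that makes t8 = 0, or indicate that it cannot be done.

x=0 y=1 z=1 w=1 u=0

t8 = NOT t7 must be 0, so t7 = 1.
t7 = NOT t6 must be 1, so t6 = 0.
Check with x=0 y=1 z=1 w=1 u=0:
t1 = u AND x = 0 AND 0 = 0
t2 = t1 XOR y = 0 XOR 1 = 1
t3 = z AND t2 = 1 AND 1 = 1
t4 = z OR t3 = 1 OR 1 = 1
t5 = t4 AND w = 1 AND 1 = 1
t6 = NOT t5 = NOT 1 = 0
t7 = NOT t6 = NOT 0 = 1
t8 = NOT t7 = NOT 1 = 0
So t8 = 0 as required.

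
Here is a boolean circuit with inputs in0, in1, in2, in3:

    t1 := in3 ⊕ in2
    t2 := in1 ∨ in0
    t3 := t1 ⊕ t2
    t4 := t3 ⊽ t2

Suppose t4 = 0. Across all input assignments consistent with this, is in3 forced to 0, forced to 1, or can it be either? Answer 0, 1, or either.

either

Both values of in3 occur among assignments with t4 = 0:
  in3=0: in0=0, in1=0, in2=1, in3=0
  in3=1: in0=0, in1=0, in2=0, in3=1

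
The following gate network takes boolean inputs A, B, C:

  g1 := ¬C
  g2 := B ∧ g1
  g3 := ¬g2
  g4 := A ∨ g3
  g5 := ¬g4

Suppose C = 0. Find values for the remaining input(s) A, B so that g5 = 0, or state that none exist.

A=0 B=0

Check with C = 0 and A=0, B=0:
g1 = ¬C = ¬0 = 1
g2 = B ∧ g1 = 0 ∧ 1 = 0
g3 = ¬g2 = ¬0 = 1
g4 = A ∨ g3 = 0 ∨ 1 = 1
g5 = ¬g4 = ¬1 = 0
So g5 = 0.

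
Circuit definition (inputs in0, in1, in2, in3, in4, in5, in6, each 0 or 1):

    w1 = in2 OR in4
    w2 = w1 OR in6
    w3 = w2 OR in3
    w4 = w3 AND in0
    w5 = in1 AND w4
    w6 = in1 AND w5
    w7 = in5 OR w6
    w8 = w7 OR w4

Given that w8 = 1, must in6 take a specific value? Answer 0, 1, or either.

either

Both values of in6 occur among assignments with w8 = 1:
  in6=0: in0=0, in1=0, in2=0, in3=0, in4=0, in5=1, in6=0
  in6=1: in0=0, in1=0, in2=0, in3=0, in4=0, in5=1, in6=1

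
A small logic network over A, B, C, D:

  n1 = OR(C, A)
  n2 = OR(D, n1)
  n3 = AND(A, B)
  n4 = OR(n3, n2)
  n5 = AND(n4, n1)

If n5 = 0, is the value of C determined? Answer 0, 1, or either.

0

n5 = AND(n4, n1) must be 0, so at least one of n4, n1 is 0.
Every assignment with n5 = 0 has C = 0; there are 4 such assignment(s).
  A=0, B=0, C=0, D=0
  A=0, B=0, C=0, D=1
  A=0, B=1, C=0, D=0
  A=0, B=1, C=0, D=1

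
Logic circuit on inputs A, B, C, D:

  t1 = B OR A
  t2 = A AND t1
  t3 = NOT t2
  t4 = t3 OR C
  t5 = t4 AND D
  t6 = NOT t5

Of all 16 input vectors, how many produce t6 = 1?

10

t6 = NOT t5 must be 1, so t5 = 0.
t5 = t4 AND D must be 0, so at least one of t4, D is 0.
Enumerating the 16 input combinations, 10 give t6 = 1 and 6 give t6 = 0.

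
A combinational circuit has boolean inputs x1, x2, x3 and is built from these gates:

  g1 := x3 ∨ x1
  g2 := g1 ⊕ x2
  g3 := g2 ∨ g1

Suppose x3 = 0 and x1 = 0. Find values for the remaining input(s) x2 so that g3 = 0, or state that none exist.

x2=0

g3 = g2 ∨ g1 must be 0, so both g2 = 0 and g1 = 0.
g2 = g1 ⊕ x2 must be 0, so g1 and x2 are equal.
Check with x3 = 0 and x1 = 0 and x2=0:
g1 = x3 ∨ x1 = 0 ∨ 0 = 0
g2 = g1 ⊕ x2 = 0 ⊕ 0 = 0
g3 = g2 ∨ g1 = 0 ∨ 0 = 0
So g3 = 0.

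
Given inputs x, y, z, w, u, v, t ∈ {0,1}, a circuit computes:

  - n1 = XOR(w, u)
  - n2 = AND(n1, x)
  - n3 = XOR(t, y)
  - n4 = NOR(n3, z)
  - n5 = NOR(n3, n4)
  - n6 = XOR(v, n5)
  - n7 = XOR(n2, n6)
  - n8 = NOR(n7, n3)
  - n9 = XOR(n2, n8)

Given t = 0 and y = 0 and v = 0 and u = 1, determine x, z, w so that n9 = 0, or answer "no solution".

n9 = XOR(n2, n8) must be 0, so n2 and n8 are equal.
Check with t = 0 and y = 0 and v = 0 and u = 1 and x=0, z=1, w=0:
n1 = XOR(w, u) = XOR(0, 1) = 1
n2 = AND(n1, x) = AND(1, 0) = 0
n3 = XOR(t, y) = XOR(0, 0) = 0
n4 = NOR(n3, z) = NOR(0, 1) = 0
n5 = NOR(n3, n4) = NOR(0, 0) = 1
n6 = XOR(v, n5) = XOR(0, 1) = 1
n7 = XOR(n2, n6) = XOR(0, 1) = 1
n8 = NOR(n7, n3) = NOR(1, 0) = 0
n9 = XOR(n2, n8) = XOR(0, 0) = 0
So n9 = 0.

x=0 z=1 w=0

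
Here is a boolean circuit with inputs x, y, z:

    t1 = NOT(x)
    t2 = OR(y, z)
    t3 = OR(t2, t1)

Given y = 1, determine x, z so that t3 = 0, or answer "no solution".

no solution exists

With y = 1 fixed, none of the 4 settings of x, z give t3 = 0.
For example, with x=1, z=1:
t1 = NOT(x) = NOT 1 = 0
t2 = OR(y, z) = OR(1, 1) = 1
t3 = OR(t2, t1) = OR(1, 0) = 1
giving t3 = 1 ≠ 0.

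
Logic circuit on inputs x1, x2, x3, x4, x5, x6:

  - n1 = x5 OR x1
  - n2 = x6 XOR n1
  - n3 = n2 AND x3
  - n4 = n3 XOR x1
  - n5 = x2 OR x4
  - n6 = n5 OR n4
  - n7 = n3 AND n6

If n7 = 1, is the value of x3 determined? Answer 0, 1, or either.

n7 = n3 AND n6 must be 1, so both n3 = 1 and n6 = 1.
n3 = n2 AND x3 must be 1, so both n2 = 1 and x3 = 1.
n6 = n5 OR n4 must be 1, so at least one of n5, n4 is 1.
Every assignment with n7 = 1 has x3 = 1; there are 14 such assignment(s).

1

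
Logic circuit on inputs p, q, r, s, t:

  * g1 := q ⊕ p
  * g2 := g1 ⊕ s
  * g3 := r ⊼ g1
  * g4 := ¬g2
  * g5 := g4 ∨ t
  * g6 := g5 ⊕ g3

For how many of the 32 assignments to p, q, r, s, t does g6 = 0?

20

g6 = g5 ⊕ g3 must be 0, so g5 and g3 are equal.
Enumerating the 32 input combinations, 20 give g6 = 0 and 12 give g6 = 1.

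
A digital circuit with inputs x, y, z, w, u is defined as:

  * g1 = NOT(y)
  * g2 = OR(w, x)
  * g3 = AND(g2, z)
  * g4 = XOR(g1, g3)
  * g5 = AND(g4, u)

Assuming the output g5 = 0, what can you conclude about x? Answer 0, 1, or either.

either

Both values of x occur among assignments with g5 = 0:
  x=0: x=0, y=0, z=0, w=0, u=0
  x=1: x=1, y=0, z=0, w=0, u=0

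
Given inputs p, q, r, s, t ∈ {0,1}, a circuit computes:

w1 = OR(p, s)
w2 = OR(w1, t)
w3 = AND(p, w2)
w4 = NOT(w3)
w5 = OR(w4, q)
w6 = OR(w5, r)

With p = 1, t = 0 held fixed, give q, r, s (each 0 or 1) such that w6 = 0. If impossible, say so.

w6 = OR(w5, r) must be 0, so both w5 = 0 and r = 0.
w5 = OR(w4, q) must be 0, so both w4 = 0 and q = 0.
Check with p = 1, t = 0 and q=0, r=0, s=1:
w1 = OR(p, s) = OR(1, 1) = 1
w2 = OR(w1, t) = OR(1, 0) = 1
w3 = AND(p, w2) = AND(1, 1) = 1
w4 = NOT(w3) = NOT 1 = 0
w5 = OR(w4, q) = OR(0, 0) = 0
w6 = OR(w5, r) = OR(0, 0) = 0
So w6 = 0.

q=0 r=0 s=1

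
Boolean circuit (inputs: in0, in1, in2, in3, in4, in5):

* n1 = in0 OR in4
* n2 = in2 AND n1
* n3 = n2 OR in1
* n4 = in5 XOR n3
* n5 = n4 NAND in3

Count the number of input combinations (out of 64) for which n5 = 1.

n5 = n4 NAND in3 must be 1, so at least one of n4, in3 is 0.
Enumerating the 64 input combinations, 48 give n5 = 1 and 16 give n5 = 0.

48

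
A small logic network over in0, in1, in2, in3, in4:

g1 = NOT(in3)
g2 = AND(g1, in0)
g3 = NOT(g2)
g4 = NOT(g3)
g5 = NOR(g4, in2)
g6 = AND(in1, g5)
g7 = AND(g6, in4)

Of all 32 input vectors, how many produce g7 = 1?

g7 = AND(g6, in4) must be 1, so both g6 = 1 and in4 = 1.
g6 = AND(in1, g5) must be 1, so both in1 = 1 and g5 = 1.
Enumerating the 32 input combinations, 3 give g7 = 1 and 29 give g7 = 0.

3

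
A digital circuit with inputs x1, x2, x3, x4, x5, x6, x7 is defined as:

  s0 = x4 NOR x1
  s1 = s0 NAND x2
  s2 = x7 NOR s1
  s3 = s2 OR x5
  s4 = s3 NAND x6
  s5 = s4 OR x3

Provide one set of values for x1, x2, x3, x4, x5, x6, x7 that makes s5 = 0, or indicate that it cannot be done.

s5 = s4 OR x3 must be 0, so both s4 = 0 and x3 = 0.
s4 = s3 NAND x6 must be 0, so both s3 = 1 and x6 = 1.
Check with x1=1 x2=0 x3=0 x4=0 x5=1 x6=1 x7=1:
s0 = x4 NOR x1 = 0 NOR 1 = 0
s1 = s0 NAND x2 = 0 NAND 0 = 1
s2 = x7 NOR s1 = 1 NOR 1 = 0
s3 = s2 OR x5 = 0 OR 1 = 1
s4 = s3 NAND x6 = 1 NAND 1 = 0
s5 = s4 OR x3 = 0 OR 0 = 0
So s5 = 0 as required.

x1=1 x2=0 x3=0 x4=0 x5=1 x6=1 x7=1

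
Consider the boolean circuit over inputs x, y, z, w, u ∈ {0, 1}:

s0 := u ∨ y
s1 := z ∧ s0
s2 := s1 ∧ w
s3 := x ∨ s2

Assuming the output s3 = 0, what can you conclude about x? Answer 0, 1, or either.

s3 = x ∨ s2 must be 0, so both x = 0 and s2 = 0.
s2 = s1 ∧ w must be 0, so at least one of s1, w is 0.
Every assignment with s3 = 0 has x = 0; there are 13 such assignment(s).

0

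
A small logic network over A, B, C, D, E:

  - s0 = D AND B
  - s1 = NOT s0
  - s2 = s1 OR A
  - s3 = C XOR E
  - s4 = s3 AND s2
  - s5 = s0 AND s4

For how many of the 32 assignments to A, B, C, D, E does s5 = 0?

30

s5 = s0 AND s4 must be 0, so at least one of s0, s4 is 0.
Enumerating the 32 input combinations, 30 give s5 = 0 and 2 give s5 = 1.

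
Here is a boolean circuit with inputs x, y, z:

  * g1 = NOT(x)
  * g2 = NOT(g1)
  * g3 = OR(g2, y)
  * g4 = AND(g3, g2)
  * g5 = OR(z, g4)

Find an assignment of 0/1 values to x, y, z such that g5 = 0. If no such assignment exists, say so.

x=0, y=1, z=0

g5 = OR(z, g4) must be 0, so both z = 0 and g4 = 0.
g4 = AND(g3, g2) must be 0, so at least one of g3, g2 is 0.
Check with x=0, y=1, z=0:
g1 = NOT(x) = NOT 0 = 1
g2 = NOT(g1) = NOT 1 = 0
g3 = OR(g2, y) = OR(0, 1) = 1
g4 = AND(g3, g2) = AND(1, 0) = 0
g5 = OR(z, g4) = OR(0, 0) = 0
So g5 = 0 as required.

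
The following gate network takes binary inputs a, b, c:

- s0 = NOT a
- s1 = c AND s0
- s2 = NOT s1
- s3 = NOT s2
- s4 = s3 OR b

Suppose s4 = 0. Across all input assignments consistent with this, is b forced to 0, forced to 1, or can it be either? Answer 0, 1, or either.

0

s4 = s3 OR b must be 0, so both s3 = 0 and b = 0.
s3 = NOT s2 must be 0, so s2 = 1.
s2 = NOT s1 must be 1, so s1 = 0.
Every assignment with s4 = 0 has b = 0; there are 3 such assignment(s).
  a=0, b=0, c=0
  a=1, b=0, c=0
  a=1, b=0, c=1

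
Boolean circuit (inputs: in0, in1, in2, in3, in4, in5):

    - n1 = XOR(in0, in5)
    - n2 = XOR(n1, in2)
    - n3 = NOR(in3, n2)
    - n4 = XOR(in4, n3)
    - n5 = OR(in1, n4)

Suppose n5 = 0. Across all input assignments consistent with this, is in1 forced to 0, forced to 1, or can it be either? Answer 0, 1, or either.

0

n5 = OR(in1, n4) must be 0, so both in1 = 0 and n4 = 0.
Every assignment with n5 = 0 has in1 = 0; there are 16 such assignment(s).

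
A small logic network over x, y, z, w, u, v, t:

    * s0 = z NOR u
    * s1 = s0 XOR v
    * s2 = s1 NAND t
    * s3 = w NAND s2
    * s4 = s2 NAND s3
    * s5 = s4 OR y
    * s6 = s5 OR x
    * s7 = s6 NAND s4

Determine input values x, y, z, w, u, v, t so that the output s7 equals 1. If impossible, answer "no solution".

x=1, y=1, z=1, w=0, u=1, v=0, t=1

Check with x=1, y=1, z=1, w=0, u=1, v=0, t=1:
s0 = z NOR u = 1 NOR 1 = 0
s1 = s0 XOR v = 0 XOR 0 = 0
s2 = s1 NAND t = 0 NAND 1 = 1
s3 = w NAND s2 = 0 NAND 1 = 1
s4 = s2 NAND s3 = 1 NAND 1 = 0
s5 = s4 OR y = 0 OR 1 = 1
s6 = s5 OR x = 1 OR 1 = 1
s7 = s6 NAND s4 = 1 NAND 0 = 1
So s7 = 1 as required.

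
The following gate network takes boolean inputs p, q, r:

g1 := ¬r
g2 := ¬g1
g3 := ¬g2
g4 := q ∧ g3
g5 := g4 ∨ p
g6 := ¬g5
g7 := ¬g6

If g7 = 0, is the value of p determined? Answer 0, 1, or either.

0

g7 = ¬g6 must be 0, so g6 = 1.
g6 = ¬g5 must be 1, so g5 = 0.
Every assignment with g7 = 0 has p = 0; there are 3 such assignment(s).
  p=0, q=0, r=0
  p=0, q=0, r=1
  p=0, q=1, r=1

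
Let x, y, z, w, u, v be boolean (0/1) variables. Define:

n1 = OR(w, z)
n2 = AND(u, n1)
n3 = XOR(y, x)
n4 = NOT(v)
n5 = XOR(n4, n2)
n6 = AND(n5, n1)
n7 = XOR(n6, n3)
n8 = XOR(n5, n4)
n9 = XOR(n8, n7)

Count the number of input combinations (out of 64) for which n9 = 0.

n9 = XOR(n8, n7) must be 0, so n8 and n7 are equal.
Enumerating the 64 input combinations, 32 give n9 = 0 and 32 give n9 = 1.

32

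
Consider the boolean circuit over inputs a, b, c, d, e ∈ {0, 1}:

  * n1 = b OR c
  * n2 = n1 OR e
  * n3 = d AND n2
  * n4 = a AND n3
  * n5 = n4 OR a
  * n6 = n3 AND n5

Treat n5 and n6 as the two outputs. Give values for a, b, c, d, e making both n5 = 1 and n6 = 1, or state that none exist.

a=1, b=0, c=1, d=1, e=0

Check with a=1, b=0, c=1, d=1, e=0:
n1 = b OR c = 0 OR 1 = 1
n2 = n1 OR e = 1 OR 0 = 1
n3 = d AND n2 = 1 AND 1 = 1
n4 = a AND n3 = 1 AND 1 = 1
n5 = n4 OR a = 1 OR 1 = 1
n6 = n3 AND n5 = 1 AND 1 = 1
So n5 = 1 and n6 = 1.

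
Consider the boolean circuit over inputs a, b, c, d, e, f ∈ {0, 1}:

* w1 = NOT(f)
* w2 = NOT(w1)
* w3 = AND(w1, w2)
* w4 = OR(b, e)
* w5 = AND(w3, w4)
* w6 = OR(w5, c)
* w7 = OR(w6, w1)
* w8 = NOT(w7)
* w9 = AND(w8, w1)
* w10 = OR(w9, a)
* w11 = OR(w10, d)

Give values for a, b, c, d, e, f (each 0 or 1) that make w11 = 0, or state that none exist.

a=0 b=0 c=0 d=0 e=1 f=1

w11 = OR(w10, d) must be 0, so both w10 = 0 and d = 0.
Check with a=0 b=0 c=0 d=0 e=1 f=1:
w1 = NOT(f) = NOT 1 = 0
w2 = NOT(w1) = NOT 0 = 1
w3 = AND(w1, w2) = AND(0, 1) = 0
w4 = OR(b, e) = OR(0, 1) = 1
w5 = AND(w3, w4) = AND(0, 1) = 0
w6 = OR(w5, c) = OR(0, 0) = 0
w7 = OR(w6, w1) = OR(0, 0) = 0
w8 = NOT(w7) = NOT 0 = 1
w9 = AND(w8, w1) = AND(1, 0) = 0
w10 = OR(w9, a) = OR(0, 0) = 0
w11 = OR(w10, d) = OR(0, 0) = 0
So w11 = 0 as required.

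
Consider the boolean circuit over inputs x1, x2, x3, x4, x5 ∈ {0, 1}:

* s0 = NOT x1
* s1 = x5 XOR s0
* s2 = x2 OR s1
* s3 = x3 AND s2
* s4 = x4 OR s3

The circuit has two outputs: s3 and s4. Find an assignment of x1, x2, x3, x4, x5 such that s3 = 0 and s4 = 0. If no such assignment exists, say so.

Check with x1=0, x2=1, x3=0, x4=0, x5=0:
s0 = NOT x1 = NOT 0 = 1
s1 = x5 XOR s0 = 0 XOR 1 = 1
s2 = x2 OR s1 = 1 OR 1 = 1
s3 = x3 AND s2 = 0 AND 1 = 0
s4 = x4 OR s3 = 0 OR 0 = 0
So s3 = 0 and s4 = 0.

x1=0, x2=1, x3=0, x4=0, x5=0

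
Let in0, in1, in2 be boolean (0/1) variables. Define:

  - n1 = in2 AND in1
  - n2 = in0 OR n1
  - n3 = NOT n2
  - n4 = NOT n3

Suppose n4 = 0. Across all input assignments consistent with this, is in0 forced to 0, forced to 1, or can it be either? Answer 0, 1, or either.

0

n4 = NOT n3 must be 0, so n3 = 1.
n3 = NOT n2 must be 1, so n2 = 0.
n2 = in0 OR n1 must be 0, so both in0 = 0 and n1 = 0.
Every assignment with n4 = 0 has in0 = 0; there are 3 such assignment(s).
  in0=0, in1=0, in2=0
  in0=0, in1=0, in2=1
  in0=0, in1=1, in2=0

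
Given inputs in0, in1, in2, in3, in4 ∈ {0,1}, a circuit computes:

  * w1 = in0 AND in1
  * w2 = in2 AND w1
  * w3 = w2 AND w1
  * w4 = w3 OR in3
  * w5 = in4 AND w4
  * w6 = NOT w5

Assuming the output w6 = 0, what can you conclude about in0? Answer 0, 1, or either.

either

Both values of in0 occur among assignments with w6 = 0:
  in0=0: in0=0, in1=0, in2=0, in3=1, in4=1
  in0=1: in0=1, in1=0, in2=0, in3=1, in4=1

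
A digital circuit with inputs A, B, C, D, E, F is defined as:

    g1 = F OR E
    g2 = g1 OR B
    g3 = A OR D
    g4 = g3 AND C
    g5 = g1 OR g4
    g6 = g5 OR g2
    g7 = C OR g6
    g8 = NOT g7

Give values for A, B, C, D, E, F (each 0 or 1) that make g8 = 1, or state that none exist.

A=1, B=0, C=0, D=1, E=0, F=0

g8 = NOT g7 must be 1, so g7 = 0.
g7 = C OR g6 must be 0, so both C = 0 and g6 = 0.
Check with A=1, B=0, C=0, D=1, E=0, F=0:
g1 = F OR E = 0 OR 0 = 0
g2 = g1 OR B = 0 OR 0 = 0
g3 = A OR D = 1 OR 1 = 1
g4 = g3 AND C = 1 AND 0 = 0
g5 = g1 OR g4 = 0 OR 0 = 0
g6 = g5 OR g2 = 0 OR 0 = 0
g7 = C OR g6 = 0 OR 0 = 0
g8 = NOT g7 = NOT 0 = 1
So g8 = 1 as required.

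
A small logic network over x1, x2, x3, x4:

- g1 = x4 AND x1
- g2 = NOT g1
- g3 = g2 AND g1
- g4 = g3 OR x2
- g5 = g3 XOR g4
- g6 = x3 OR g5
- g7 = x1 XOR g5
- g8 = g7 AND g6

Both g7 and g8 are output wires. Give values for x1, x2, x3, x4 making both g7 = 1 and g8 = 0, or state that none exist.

Check with x1=1, x2=0, x3=0, x4=0:
g1 = x4 AND x1 = 0 AND 1 = 0
g2 = NOT g1 = NOT 0 = 1
g3 = g2 AND g1 = 1 AND 0 = 0
g4 = g3 OR x2 = 0 OR 0 = 0
g5 = g3 XOR g4 = 0 XOR 0 = 0
g6 = x3 OR g5 = 0 OR 0 = 0
g7 = x1 XOR g5 = 1 XOR 0 = 1
g8 = g7 AND g6 = 1 AND 0 = 0
So g7 = 1 and g8 = 0.

x1=1, x2=0, x3=0, x4=0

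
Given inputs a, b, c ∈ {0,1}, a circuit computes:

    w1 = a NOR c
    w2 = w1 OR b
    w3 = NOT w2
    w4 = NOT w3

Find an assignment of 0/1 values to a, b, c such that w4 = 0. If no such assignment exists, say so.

a=1, b=0, c=1

w4 = NOT w3 must be 0, so w3 = 1.
Check with a=1, b=0, c=1:
w1 = a NOR c = 1 NOR 1 = 0
w2 = w1 OR b = 0 OR 0 = 0
w3 = NOT w2 = NOT 0 = 1
w4 = NOT w3 = NOT 1 = 0
So w4 = 0 as required.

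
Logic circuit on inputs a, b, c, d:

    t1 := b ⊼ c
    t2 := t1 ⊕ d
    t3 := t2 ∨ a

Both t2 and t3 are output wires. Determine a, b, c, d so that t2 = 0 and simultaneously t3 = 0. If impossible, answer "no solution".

a=0 b=0 c=0 d=1

Check with a=0 b=0 c=0 d=1:
t1 = b ⊼ c = 0 ⊼ 0 = 1
t2 = t1 ⊕ d = 1 ⊕ 1 = 0
t3 = t2 ∨ a = 0 ∨ 0 = 0
So t2 = 0 and t3 = 0.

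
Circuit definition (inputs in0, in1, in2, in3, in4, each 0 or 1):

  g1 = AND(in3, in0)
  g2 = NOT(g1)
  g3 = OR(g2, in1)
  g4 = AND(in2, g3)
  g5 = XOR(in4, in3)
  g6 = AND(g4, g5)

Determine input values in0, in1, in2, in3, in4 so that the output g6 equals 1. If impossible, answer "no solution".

in0=0, in1=0, in2=1, in3=0, in4=1

g6 = AND(g4, g5) must be 1, so both g4 = 1 and g5 = 1.
g4 = AND(in2, g3) must be 1, so both in2 = 1 and g3 = 1.
Check with in0=0, in1=0, in2=1, in3=0, in4=1:
g1 = AND(in3, in0) = AND(0, 0) = 0
g2 = NOT(g1) = NOT 0 = 1
g3 = OR(g2, in1) = OR(1, 0) = 1
g4 = AND(in2, g3) = AND(1, 1) = 1
g5 = XOR(in4, in3) = XOR(1, 0) = 1
g6 = AND(g4, g5) = AND(1, 1) = 1
So g6 = 1 as required.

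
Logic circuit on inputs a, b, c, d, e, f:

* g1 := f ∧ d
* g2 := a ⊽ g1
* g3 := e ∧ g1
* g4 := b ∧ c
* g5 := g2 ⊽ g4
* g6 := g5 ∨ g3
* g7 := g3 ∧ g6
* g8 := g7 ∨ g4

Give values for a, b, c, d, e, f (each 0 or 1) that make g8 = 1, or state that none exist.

a=0, b=1, c=1, d=1, e=1, f=0

g8 = g7 ∨ g4 must be 1, so at least one of g7, g4 is 1.
Check with a=0, b=1, c=1, d=1, e=1, f=0:
g1 = f ∧ d = 0 ∧ 1 = 0
g2 = a ⊽ g1 = 0 ⊽ 0 = 1
g3 = e ∧ g1 = 1 ∧ 0 = 0
g4 = b ∧ c = 1 ∧ 1 = 1
g5 = g2 ⊽ g4 = 1 ⊽ 1 = 0
g6 = g5 ∨ g3 = 0 ∨ 0 = 0
g7 = g3 ∧ g6 = 0 ∧ 0 = 0
g8 = g7 ∨ g4 = 0 ∨ 1 = 1
So g8 = 1 as required.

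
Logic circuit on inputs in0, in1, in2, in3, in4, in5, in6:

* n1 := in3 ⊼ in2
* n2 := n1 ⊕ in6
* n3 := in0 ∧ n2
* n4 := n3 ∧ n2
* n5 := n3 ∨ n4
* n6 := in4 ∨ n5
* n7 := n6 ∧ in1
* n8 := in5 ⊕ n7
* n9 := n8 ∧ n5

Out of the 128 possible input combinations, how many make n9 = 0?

n9 = n8 ∧ n5 must be 0, so at least one of n8, n5 is 0.
Enumerating the 128 input combinations, 112 give n9 = 0 and 16 give n9 = 1.

112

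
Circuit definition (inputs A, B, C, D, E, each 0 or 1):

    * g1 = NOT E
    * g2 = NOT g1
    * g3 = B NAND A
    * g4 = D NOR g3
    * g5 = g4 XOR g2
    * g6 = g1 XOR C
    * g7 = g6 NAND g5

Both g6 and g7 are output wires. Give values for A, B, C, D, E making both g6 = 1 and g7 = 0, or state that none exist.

Check with A=0 B=1 C=1 D=1 E=1:
g1 = NOT E = NOT 1 = 0
g2 = NOT g1 = NOT 0 = 1
g3 = B NAND A = 1 NAND 0 = 1
g4 = D NOR g3 = 1 NOR 1 = 0
g5 = g4 XOR g2 = 0 XOR 1 = 1
g6 = g1 XOR C = 0 XOR 1 = 1
g7 = g6 NAND g5 = 1 NAND 1 = 0
So g6 = 1 and g7 = 0.

A=0 B=1 C=1 D=1 E=1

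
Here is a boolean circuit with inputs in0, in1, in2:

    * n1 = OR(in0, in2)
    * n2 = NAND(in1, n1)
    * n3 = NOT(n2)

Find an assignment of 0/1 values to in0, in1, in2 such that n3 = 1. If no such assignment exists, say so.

in0=0 in1=1 in2=1

n3 = NOT(n2) must be 1, so n2 = 0.
n2 = NAND(in1, n1) must be 0, so both in1 = 1 and n1 = 1.
n1 = OR(in0, in2) must be 1, so at least one of in0, in2 is 1.
Check with in0=0 in1=1 in2=1:
n1 = OR(in0, in2) = OR(0, 1) = 1
n2 = NAND(in1, n1) = NAND(1, 1) = 0
n3 = NOT(n2) = NOT 0 = 1
So n3 = 1 as required.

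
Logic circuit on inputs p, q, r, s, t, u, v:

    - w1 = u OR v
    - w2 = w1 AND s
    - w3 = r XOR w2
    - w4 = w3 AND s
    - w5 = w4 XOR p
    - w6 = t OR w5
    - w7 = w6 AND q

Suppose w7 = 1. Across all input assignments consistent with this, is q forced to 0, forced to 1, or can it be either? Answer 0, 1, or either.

1

w7 = w6 AND q must be 1, so both w6 = 1 and q = 1.
w6 = t OR w5 must be 1, so at least one of t, w5 is 1.
Every assignment with w7 = 1 has q = 1; there are 48 such assignment(s).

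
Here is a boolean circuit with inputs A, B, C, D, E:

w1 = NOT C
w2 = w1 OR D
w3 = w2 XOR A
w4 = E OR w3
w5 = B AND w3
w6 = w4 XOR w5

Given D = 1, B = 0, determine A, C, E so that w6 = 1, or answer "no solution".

Check with D = 1, B = 0 and A=1, C=1, E=1:
w1 = NOT C = NOT 1 = 0
w2 = w1 OR D = 0 OR 1 = 1
w3 = w2 XOR A = 1 XOR 1 = 0
w4 = E OR w3 = 1 OR 0 = 1
w5 = B AND w3 = 0 AND 0 = 0
w6 = w4 XOR w5 = 1 XOR 0 = 1
So w6 = 1.

A=1, C=1, E=1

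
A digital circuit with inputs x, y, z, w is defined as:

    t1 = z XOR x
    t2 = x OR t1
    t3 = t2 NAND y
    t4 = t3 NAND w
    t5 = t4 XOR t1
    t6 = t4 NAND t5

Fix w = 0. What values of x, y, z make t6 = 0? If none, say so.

t6 = t4 NAND t5 must be 0, so both t4 = 1 and t5 = 1.
t4 = t3 NAND w must be 1, so at least one of t3, w is 0.
Check with w = 0 and x=1, y=1, z=1:
t1 = z XOR x = 1 XOR 1 = 0
t2 = x OR t1 = 1 OR 0 = 1
t3 = t2 NAND y = 1 NAND 1 = 0
t4 = t3 NAND w = 0 NAND 0 = 1
t5 = t4 XOR t1 = 1 XOR 0 = 1
t6 = t4 NAND t5 = 1 NAND 1 = 0
So t6 = 0.

x=1, y=1, z=1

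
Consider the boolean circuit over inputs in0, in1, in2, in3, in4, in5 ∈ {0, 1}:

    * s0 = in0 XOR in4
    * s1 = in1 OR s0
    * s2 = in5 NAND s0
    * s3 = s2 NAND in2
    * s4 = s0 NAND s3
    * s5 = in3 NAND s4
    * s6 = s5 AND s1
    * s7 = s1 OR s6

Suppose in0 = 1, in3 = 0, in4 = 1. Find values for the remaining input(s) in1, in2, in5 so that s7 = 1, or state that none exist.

in1=1, in2=1, in5=1

s7 = s1 OR s6 must be 1, so at least one of s1, s6 is 1.
Check with in0 = 1, in3 = 0, in4 = 1 and in1=1, in2=1, in5=1:
s0 = in0 XOR in4 = 1 XOR 1 = 0
s1 = in1 OR s0 = 1 OR 0 = 1
s2 = in5 NAND s0 = 1 NAND 0 = 1
s3 = s2 NAND in2 = 1 NAND 1 = 0
s4 = s0 NAND s3 = 0 NAND 0 = 1
s5 = in3 NAND s4 = 0 NAND 1 = 1
s6 = s5 AND s1 = 1 AND 1 = 1
s7 = s1 OR s6 = 1 OR 1 = 1
So s7 = 1.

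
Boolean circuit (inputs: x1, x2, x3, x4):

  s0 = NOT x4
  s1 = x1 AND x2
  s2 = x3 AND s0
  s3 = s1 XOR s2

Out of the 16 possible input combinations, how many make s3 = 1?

6

s3 = s1 XOR s2 must be 1, so s1 and s2 differ.
Satisfying assignments:
  x1=0, x2=0, x3=1, x4=0
  x1=0, x2=1, x3=1, x4=0
  x1=1, x2=0, x3=1, x4=0
  x1=1, x2=1, x3=0, x4=0
  x1=1, x2=1, x3=0, x4=1
  x1=1, x2=1, x3=1, x4=1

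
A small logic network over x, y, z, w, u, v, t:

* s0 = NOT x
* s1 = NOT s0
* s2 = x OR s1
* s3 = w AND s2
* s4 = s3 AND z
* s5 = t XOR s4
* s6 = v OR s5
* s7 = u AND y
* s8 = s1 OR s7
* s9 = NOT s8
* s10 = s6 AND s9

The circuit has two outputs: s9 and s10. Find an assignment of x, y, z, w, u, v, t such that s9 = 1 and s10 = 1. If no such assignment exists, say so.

Check with x=0, y=0, z=1, w=0, u=1, v=0, t=1:
s0 = NOT x = NOT 0 = 1
s1 = NOT s0 = NOT 1 = 0
s2 = x OR s1 = 0 OR 0 = 0
s3 = w AND s2 = 0 AND 0 = 0
s4 = s3 AND z = 0 AND 1 = 0
s5 = t XOR s4 = 1 XOR 0 = 1
s6 = v OR s5 = 0 OR 1 = 1
s7 = u AND y = 1 AND 0 = 0
s8 = s1 OR s7 = 0 OR 0 = 0
s9 = NOT s8 = NOT 0 = 1
s10 = s6 AND s9 = 1 AND 1 = 1
So s9 = 1 and s10 = 1.

x=0, y=0, z=1, w=0, u=1, v=0, t=1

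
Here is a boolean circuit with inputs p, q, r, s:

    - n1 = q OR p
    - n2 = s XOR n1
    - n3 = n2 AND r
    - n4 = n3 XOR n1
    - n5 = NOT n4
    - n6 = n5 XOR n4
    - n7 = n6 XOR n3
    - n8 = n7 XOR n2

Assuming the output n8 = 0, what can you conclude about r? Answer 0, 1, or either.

0

n8 = n7 XOR n2 must be 0, so n7 and n2 are equal.
Every assignment with n8 = 0 has r = 0; there are 4 such assignment(s).
  p=0, q=0, r=0, s=1
  p=0, q=1, r=0, s=0
  p=1, q=0, r=0, s=0
  p=1, q=1, r=0, s=0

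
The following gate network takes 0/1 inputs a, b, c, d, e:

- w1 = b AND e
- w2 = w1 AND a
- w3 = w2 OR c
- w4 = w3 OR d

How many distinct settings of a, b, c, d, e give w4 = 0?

w4 = w3 OR d must be 0, so both w3 = 0 and d = 0.
Enumerating the 32 input combinations, 7 give w4 = 0 and 25 give w4 = 1.

7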